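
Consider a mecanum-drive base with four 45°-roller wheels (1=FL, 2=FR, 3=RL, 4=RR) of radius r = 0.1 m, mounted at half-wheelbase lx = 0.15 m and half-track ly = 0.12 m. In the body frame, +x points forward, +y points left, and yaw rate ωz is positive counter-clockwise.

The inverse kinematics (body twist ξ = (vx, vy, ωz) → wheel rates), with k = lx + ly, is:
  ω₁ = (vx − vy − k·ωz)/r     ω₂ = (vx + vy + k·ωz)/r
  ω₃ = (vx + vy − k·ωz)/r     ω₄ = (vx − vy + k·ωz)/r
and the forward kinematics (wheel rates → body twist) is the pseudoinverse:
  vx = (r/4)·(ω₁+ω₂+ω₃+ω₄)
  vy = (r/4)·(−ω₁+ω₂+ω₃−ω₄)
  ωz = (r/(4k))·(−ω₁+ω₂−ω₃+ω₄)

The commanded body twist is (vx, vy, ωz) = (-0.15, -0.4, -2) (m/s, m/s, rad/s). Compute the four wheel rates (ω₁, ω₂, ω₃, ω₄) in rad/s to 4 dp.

(7.9000, -10.9000, -0.1000, -2.9000)

k = lx + ly = 0.15 + 0.12 = 0.2700;  k·ωz = 0.2700·-2 = -0.5400
ω₁ (FL) = (vx − vy − k·ωz)/r = 0.7900/0.1 = 7.9000
ω₂ (FR) = (vx + vy + k·ωz)/r = -1.0900/0.1 = -10.9000
ω₃ (RL) = (vx + vy − k·ωz)/r = -0.0100/0.1 = -0.1000
ω₄ (RR) = (vx − vy + k·ωz)/r = -0.2900/0.1 = -2.9000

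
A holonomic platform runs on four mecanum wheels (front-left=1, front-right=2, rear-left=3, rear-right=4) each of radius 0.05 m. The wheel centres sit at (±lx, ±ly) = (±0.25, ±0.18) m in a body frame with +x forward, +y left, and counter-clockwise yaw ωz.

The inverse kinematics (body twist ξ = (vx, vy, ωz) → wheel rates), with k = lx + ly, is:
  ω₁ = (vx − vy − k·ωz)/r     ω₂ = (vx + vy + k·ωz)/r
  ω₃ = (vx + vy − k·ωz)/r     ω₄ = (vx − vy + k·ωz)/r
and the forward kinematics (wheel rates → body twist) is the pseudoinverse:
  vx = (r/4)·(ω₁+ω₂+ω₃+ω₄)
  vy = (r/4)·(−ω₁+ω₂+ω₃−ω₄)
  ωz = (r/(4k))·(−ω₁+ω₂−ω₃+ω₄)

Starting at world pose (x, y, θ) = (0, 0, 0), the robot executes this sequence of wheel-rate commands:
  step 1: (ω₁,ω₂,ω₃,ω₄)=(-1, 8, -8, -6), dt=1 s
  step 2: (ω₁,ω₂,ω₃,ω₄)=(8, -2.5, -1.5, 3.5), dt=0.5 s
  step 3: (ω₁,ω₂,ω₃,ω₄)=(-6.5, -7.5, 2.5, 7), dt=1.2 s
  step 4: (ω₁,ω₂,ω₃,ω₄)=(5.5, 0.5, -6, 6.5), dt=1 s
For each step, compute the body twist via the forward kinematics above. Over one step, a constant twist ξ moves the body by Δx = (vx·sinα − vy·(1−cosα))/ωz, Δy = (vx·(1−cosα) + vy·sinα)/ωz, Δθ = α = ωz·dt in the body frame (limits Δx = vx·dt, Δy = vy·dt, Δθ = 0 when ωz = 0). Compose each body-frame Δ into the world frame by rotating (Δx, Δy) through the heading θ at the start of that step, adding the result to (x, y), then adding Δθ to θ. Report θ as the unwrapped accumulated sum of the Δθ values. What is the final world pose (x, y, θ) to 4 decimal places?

(0.1032, -0.2645, 0.5799)

step 1: ξ=(vx,vy,ωz)=(-0.0875, 0.0875, 0.3198), dt=1.0 → body Δ=(-0.0999, 0.0721, 0.3198) → world pose (-0.0999, 0.0721, 0.3198)
step 2: ξ=(vx,vy,ωz)=(0.0938, -0.1938, -0.1599), dt=0.5 → body Δ=(0.0430, -0.0986, -0.0799) → world pose (-0.0281, -0.0080, 0.2398)
step 3: ξ=(vx,vy,ωz)=(-0.0562, -0.0688, 0.1017), dt=1.2 → body Δ=(-0.0623, -0.0864, 0.1221) → world pose (-0.0681, -0.1067, 0.3619)
step 4: ξ=(vx,vy,ωz)=(0.0813, -0.2188, 0.2180), dt=1.0 → body Δ=(0.1044, -0.2082, 0.2180) → world pose (0.1032, -0.2645, 0.5799)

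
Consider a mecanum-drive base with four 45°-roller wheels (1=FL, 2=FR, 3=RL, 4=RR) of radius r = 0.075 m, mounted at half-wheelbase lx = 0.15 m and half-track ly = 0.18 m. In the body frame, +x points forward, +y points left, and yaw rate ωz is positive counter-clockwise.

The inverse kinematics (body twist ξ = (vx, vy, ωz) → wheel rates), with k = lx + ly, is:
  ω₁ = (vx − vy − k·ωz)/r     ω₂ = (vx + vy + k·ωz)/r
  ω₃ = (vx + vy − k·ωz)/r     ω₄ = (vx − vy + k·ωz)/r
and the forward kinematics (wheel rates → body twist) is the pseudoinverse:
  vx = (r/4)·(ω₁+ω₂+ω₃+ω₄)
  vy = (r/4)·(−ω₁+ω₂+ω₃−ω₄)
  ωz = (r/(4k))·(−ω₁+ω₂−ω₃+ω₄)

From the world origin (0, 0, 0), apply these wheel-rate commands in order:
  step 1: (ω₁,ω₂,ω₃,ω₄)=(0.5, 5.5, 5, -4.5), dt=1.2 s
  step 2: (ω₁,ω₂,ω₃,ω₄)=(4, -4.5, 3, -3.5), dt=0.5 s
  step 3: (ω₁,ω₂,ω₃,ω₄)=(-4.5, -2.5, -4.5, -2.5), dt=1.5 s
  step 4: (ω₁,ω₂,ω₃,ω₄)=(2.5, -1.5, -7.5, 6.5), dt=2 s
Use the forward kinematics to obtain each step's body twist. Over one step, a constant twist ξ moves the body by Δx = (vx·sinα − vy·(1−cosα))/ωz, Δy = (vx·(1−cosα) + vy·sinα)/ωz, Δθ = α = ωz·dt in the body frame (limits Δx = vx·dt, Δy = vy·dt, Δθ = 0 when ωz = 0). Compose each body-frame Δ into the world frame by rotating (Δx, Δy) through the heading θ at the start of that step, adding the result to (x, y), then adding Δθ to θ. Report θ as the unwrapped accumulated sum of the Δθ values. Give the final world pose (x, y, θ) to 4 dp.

step 1: ξ=(vx,vy,ωz)=(0.1219, 0.2719, -0.2557), dt=1.2 → body Δ=(0.1936, 0.2989, -0.3068) → world pose (0.1936, 0.2989, -0.3068)
step 2: ξ=(vx,vy,ωz)=(-0.0188, -0.0375, -0.8523), dt=0.5 → body Δ=(-0.0130, -0.0162, -0.4261) → world pose (0.1763, 0.2874, -0.7330)
step 3: ξ=(vx,vy,ωz)=(-0.2625, 0.0000, 0.2273), dt=1.5 → body Δ=(-0.3862, -0.0665, 0.3409) → world pose (-0.1552, 0.4963, -0.3920)
step 4: ξ=(vx,vy,ωz)=(0.0000, -0.3375, 0.5682), dt=2.0 → body Δ=(0.3440, -0.5388, 1.1364) → world pose (-0.0432, -0.1330, 0.7443)

(-0.0432, -0.1330, 0.7443)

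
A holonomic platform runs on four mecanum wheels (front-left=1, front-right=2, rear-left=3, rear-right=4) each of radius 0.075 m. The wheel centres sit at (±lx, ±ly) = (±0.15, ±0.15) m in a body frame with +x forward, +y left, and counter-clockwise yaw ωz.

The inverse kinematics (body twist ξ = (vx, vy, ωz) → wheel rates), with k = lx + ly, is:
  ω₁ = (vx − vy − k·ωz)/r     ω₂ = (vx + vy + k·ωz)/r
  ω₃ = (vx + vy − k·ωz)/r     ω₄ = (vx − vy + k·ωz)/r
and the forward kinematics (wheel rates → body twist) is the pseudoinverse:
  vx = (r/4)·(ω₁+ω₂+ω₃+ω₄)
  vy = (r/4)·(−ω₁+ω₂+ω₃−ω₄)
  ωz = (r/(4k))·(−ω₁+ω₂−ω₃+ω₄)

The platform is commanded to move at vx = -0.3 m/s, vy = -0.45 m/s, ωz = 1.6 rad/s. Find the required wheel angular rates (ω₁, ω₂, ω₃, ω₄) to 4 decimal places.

k = lx + ly = 0.15 + 0.15 = 0.3000;  k·ωz = 0.3000·1.6 = 0.4800
ω₁ (FL) = (vx − vy − k·ωz)/r = -0.3300/0.075 = -4.4000
ω₂ (FR) = (vx + vy + k·ωz)/r = -0.2700/0.075 = -3.6000
ω₃ (RL) = (vx + vy − k·ωz)/r = -1.2300/0.075 = -16.4000
ω₄ (RR) = (vx − vy + k·ωz)/r = 0.6300/0.075 = 8.4000

(-4.4000, -3.6000, -16.4000, 8.4000)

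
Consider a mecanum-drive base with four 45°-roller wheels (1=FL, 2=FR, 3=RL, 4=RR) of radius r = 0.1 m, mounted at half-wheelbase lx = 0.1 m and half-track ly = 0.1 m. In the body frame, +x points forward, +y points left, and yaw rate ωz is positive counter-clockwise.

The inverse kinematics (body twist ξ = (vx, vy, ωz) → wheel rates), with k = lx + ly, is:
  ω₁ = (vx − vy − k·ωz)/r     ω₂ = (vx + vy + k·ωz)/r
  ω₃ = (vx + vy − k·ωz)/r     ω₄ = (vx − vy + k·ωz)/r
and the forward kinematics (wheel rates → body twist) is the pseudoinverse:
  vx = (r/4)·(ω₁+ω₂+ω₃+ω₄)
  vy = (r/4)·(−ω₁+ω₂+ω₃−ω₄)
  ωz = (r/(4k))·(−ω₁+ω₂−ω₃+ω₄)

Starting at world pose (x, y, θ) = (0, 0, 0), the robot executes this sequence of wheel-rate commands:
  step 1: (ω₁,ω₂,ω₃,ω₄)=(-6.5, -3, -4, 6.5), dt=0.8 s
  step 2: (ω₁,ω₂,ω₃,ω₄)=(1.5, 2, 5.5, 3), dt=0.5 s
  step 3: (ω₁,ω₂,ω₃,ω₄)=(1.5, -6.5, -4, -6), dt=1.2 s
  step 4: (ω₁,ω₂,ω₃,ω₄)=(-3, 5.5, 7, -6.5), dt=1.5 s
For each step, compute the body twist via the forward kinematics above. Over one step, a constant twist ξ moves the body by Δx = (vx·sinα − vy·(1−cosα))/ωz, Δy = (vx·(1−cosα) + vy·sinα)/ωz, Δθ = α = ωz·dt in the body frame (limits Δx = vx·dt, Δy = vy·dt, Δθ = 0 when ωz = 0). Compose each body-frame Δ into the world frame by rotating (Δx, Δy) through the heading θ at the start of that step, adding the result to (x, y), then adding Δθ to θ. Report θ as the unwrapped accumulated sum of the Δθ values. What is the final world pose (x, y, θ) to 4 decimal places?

(0.3025, 0.1684, -1.1625)

step 1: ξ=(vx,vy,ωz)=(-0.1750, -0.1750, 1.7500), dt=0.8 → body Δ=(-0.0155, -0.1815, 1.4000) → world pose (-0.0155, -0.1815, 1.4000)
step 2: ξ=(vx,vy,ωz)=(0.3000, 0.0750, -0.2500), dt=0.5 → body Δ=(0.1520, 0.0280, -0.1250) → world pose (-0.0173, -0.0270, 1.2750)
step 3: ξ=(vx,vy,ωz)=(-0.3750, -0.1500, -1.2500), dt=1.2 → body Δ=(-0.4108, 0.1591, -1.5000) → world pose (-0.2893, -0.3736, -0.2250)
step 4: ξ=(vx,vy,ωz)=(0.0750, 0.5500, -0.6250), dt=1.5 → body Δ=(0.4559, 0.6604, -0.9375) → world pose (0.3025, 0.1684, -1.1625)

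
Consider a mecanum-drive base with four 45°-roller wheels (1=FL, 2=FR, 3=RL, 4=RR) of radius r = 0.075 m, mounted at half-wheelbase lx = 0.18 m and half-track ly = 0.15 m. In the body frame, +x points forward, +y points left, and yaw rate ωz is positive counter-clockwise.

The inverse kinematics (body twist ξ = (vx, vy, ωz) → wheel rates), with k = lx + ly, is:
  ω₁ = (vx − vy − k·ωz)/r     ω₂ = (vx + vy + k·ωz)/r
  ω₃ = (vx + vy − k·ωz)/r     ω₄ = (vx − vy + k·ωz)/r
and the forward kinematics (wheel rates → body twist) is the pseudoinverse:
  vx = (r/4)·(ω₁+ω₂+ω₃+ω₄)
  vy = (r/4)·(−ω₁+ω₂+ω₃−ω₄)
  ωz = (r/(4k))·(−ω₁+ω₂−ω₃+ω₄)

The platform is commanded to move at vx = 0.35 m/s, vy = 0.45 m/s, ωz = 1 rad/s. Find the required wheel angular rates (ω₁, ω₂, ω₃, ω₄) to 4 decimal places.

(-5.7333, 15.0667, 6.2667, 3.0667)

k = lx + ly = 0.18 + 0.15 = 0.3300;  k·ωz = 0.3300·1 = 0.3300
ω₁ (FL) = (vx − vy − k·ωz)/r = -0.4300/0.075 = -5.7333
ω₂ (FR) = (vx + vy + k·ωz)/r = 1.1300/0.075 = 15.0667
ω₃ (RL) = (vx + vy − k·ωz)/r = 0.4700/0.075 = 6.2667
ω₄ (RR) = (vx − vy + k·ωz)/r = 0.2300/0.075 = 3.0667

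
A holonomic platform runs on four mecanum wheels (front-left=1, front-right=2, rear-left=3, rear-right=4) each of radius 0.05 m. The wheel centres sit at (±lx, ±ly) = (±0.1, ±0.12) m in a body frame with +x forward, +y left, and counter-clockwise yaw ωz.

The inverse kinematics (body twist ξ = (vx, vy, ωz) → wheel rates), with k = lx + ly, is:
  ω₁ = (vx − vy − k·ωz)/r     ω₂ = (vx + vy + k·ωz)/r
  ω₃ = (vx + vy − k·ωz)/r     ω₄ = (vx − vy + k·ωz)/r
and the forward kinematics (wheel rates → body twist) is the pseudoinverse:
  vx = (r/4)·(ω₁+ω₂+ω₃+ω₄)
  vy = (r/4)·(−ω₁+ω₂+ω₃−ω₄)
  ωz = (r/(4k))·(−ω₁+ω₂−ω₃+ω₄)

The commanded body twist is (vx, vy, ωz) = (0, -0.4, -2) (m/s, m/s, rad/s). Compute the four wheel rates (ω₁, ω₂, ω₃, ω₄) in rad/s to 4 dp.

(16.8000, -16.8000, 0.8000, -0.8000)

k = lx + ly = 0.1 + 0.12 = 0.2200;  k·ωz = 0.2200·-2 = -0.4400
ω₁ (FL) = (vx − vy − k·ωz)/r = 0.8400/0.05 = 16.8000
ω₂ (FR) = (vx + vy + k·ωz)/r = -0.8400/0.05 = -16.8000
ω₃ (RL) = (vx + vy − k·ωz)/r = 0.0400/0.05 = 0.8000
ω₄ (RR) = (vx − vy + k·ωz)/r = -0.0400/0.05 = -0.8000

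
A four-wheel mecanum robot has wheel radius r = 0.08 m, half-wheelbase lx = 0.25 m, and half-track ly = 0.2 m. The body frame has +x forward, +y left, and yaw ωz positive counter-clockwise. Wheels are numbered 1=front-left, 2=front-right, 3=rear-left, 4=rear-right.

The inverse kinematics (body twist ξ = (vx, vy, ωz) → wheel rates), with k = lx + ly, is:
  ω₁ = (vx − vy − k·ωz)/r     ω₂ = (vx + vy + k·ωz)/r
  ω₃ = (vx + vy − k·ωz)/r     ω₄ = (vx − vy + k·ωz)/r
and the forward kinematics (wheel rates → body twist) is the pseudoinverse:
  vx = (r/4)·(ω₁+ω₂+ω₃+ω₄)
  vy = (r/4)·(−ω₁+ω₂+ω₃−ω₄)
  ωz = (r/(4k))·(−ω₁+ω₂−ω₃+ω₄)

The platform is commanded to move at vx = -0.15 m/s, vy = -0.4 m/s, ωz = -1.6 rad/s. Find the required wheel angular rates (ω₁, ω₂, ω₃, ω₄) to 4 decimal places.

(12.1250, -15.8750, 2.1250, -5.8750)

k = lx + ly = 0.25 + 0.2 = 0.4500;  k·ωz = 0.4500·-1.6 = -0.7200
ω₁ (FL) = (vx − vy − k·ωz)/r = 0.9700/0.08 = 12.1250
ω₂ (FR) = (vx + vy + k·ωz)/r = -1.2700/0.08 = -15.8750
ω₃ (RL) = (vx + vy − k·ωz)/r = 0.1700/0.08 = 2.1250
ω₄ (RR) = (vx − vy + k·ωz)/r = -0.4700/0.08 = -5.8750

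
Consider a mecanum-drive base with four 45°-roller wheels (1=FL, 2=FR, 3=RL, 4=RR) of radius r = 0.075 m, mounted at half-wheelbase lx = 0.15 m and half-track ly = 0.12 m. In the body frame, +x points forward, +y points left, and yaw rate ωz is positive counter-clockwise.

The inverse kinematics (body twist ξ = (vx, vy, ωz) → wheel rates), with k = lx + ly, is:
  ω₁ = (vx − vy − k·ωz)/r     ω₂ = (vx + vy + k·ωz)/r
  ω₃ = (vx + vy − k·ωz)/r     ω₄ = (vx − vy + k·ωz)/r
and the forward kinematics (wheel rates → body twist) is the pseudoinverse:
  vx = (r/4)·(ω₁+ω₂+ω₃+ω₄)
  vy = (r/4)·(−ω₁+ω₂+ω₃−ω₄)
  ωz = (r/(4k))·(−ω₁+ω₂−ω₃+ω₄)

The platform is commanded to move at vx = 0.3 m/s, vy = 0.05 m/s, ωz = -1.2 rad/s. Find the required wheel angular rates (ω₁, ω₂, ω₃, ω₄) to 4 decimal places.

k = lx + ly = 0.15 + 0.12 = 0.2700;  k·ωz = 0.2700·-1.2 = -0.3240
ω₁ (FL) = (vx − vy − k·ωz)/r = 0.5740/0.075 = 7.6533
ω₂ (FR) = (vx + vy + k·ωz)/r = 0.0260/0.075 = 0.3467
ω₃ (RL) = (vx + vy − k·ωz)/r = 0.6740/0.075 = 8.9867
ω₄ (RR) = (vx − vy + k·ωz)/r = -0.0740/0.075 = -0.9867

(7.6533, 0.3467, 8.9867, -0.9867)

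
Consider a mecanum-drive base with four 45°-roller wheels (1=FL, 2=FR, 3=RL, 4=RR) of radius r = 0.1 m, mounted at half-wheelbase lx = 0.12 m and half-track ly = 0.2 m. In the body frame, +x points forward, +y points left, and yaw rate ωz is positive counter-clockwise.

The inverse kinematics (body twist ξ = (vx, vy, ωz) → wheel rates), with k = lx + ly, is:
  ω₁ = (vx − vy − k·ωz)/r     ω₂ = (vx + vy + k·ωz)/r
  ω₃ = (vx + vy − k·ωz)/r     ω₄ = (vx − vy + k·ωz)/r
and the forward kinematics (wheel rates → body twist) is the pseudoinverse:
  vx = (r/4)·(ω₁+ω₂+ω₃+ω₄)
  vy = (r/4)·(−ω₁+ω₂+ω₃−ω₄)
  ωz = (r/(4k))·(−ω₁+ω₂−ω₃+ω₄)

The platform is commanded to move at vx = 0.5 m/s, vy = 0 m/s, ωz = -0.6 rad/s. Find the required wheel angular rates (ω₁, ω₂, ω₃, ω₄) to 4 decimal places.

(6.9200, 3.0800, 6.9200, 3.0800)

k = lx + ly = 0.12 + 0.2 = 0.3200;  k·ωz = 0.3200·-0.6 = -0.1920
ω₁ (FL) = (vx − vy − k·ωz)/r = 0.6920/0.1 = 6.9200
ω₂ (FR) = (vx + vy + k·ωz)/r = 0.3080/0.1 = 3.0800
ω₃ (RL) = (vx + vy − k·ωz)/r = 0.6920/0.1 = 6.9200
ω₄ (RR) = (vx − vy + k·ωz)/r = 0.3080/0.1 = 3.0800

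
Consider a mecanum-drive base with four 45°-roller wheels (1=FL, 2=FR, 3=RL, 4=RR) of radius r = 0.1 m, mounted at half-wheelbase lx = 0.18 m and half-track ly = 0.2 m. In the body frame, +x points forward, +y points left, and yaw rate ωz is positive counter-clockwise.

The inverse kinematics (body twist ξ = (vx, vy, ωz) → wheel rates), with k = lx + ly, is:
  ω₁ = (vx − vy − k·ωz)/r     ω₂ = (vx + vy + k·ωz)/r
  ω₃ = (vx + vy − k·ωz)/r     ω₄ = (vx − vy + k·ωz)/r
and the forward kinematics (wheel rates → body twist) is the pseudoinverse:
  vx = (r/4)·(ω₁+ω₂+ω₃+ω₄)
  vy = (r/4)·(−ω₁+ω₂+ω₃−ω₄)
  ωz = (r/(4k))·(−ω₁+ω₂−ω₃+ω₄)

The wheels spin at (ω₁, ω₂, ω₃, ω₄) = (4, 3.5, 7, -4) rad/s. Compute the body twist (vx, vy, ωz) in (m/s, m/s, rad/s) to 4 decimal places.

k = lx + ly = 0.18 + 0.2 = 0.3800
ω₁+ω₂+ω₃+ω₄ = 10.5000  →  vx = (0.1/4)·10.5000 = 0.2625
−ω₁+ω₂+ω₃−ω₄ = 10.5000  →  vy = (0.1/4)·10.5000 = 0.2625
−ω₁+ω₂−ω₃+ω₄ = -11.5000  →  ωz = (0.1/1.5200)·-11.5000 = -0.7566

(0.2625, 0.2625, -0.7566)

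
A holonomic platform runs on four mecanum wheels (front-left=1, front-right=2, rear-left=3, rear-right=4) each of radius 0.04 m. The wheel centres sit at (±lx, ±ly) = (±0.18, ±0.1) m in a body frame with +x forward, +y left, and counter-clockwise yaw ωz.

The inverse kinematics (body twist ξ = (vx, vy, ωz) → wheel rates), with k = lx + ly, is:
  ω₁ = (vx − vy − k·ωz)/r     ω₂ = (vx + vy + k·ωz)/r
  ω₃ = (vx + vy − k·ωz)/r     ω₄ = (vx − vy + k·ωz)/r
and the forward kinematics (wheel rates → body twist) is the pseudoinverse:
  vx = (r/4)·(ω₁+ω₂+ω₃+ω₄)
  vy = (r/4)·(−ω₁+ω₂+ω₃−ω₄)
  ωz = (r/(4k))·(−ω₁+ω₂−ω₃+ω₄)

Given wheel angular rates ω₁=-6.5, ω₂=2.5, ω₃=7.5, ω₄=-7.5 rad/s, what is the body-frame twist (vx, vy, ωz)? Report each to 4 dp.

k = lx + ly = 0.18 + 0.1 = 0.2800
ω₁+ω₂+ω₃+ω₄ = -4.0000  →  vx = (0.04/4)·-4.0000 = -0.0400
−ω₁+ω₂+ω₃−ω₄ = 24.0000  →  vy = (0.04/4)·24.0000 = 0.2400
−ω₁+ω₂−ω₃+ω₄ = -6.0000  →  ωz = (0.04/1.1200)·-6.0000 = -0.2143

(-0.0400, 0.2400, -0.2143)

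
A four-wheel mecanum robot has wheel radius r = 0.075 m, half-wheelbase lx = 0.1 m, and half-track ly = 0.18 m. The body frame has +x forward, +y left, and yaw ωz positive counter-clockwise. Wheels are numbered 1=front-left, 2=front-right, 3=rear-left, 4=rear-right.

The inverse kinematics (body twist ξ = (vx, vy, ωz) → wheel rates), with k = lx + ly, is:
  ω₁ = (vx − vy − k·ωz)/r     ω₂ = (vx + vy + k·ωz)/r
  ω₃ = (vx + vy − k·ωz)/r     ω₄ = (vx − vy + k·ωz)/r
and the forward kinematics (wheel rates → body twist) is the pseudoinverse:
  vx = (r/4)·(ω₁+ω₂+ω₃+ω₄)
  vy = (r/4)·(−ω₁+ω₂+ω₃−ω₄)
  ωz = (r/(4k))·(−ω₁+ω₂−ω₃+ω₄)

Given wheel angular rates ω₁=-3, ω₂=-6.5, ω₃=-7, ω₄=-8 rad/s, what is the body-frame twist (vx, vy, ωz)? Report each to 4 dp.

(-0.4594, -0.0469, -0.3013)

k = lx + ly = 0.1 + 0.18 = 0.2800
ω₁+ω₂+ω₃+ω₄ = -24.5000  →  vx = (0.075/4)·-24.5000 = -0.4594
−ω₁+ω₂+ω₃−ω₄ = -2.5000  →  vy = (0.075/4)·-2.5000 = -0.0469
−ω₁+ω₂−ω₃+ω₄ = -4.5000  →  ωz = (0.075/1.1200)·-4.5000 = -0.3013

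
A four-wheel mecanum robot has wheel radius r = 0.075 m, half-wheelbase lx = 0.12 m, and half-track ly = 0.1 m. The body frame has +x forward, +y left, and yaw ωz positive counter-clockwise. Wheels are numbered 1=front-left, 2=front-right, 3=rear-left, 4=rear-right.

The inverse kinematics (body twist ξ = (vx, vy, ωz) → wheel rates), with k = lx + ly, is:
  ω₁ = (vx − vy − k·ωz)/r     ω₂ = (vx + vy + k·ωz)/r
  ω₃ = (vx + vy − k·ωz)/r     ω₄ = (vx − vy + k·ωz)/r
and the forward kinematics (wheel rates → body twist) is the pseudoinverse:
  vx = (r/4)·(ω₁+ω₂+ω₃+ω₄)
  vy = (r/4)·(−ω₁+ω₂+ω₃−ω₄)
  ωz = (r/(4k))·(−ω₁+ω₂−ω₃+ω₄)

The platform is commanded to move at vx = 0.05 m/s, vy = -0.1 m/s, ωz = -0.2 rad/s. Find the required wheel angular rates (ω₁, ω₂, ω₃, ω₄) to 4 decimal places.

(2.5867, -1.2533, -0.0800, 1.4133)

k = lx + ly = 0.12 + 0.1 = 0.2200;  k·ωz = 0.2200·-0.2 = -0.0440
ω₁ (FL) = (vx − vy − k·ωz)/r = 0.1940/0.075 = 2.5867
ω₂ (FR) = (vx + vy + k·ωz)/r = -0.0940/0.075 = -1.2533
ω₃ (RL) = (vx + vy − k·ωz)/r = -0.0060/0.075 = -0.0800
ω₄ (RR) = (vx − vy + k·ωz)/r = 0.1060/0.075 = 1.4133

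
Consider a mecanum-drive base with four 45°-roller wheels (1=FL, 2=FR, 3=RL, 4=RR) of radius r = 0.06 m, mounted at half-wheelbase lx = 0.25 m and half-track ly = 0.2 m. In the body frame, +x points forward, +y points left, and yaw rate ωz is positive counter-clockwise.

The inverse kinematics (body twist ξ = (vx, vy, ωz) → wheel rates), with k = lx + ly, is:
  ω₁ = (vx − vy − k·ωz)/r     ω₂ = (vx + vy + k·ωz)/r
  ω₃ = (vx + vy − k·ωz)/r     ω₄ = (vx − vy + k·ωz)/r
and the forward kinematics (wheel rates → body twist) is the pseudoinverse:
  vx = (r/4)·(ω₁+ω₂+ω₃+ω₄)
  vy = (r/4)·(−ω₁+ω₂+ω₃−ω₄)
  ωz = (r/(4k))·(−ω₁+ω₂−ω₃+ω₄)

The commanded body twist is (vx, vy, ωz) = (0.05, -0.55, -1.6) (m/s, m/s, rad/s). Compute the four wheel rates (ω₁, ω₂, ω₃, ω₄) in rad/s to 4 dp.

(22.0000, -20.3333, 3.6667, -2.0000)

k = lx + ly = 0.25 + 0.2 = 0.4500;  k·ωz = 0.4500·-1.6 = -0.7200
ω₁ (FL) = (vx − vy − k·ωz)/r = 1.3200/0.06 = 22.0000
ω₂ (FR) = (vx + vy + k·ωz)/r = -1.2200/0.06 = -20.3333
ω₃ (RL) = (vx + vy − k·ωz)/r = 0.2200/0.06 = 3.6667
ω₄ (RR) = (vx − vy + k·ωz)/r = -0.1200/0.06 = -2.0000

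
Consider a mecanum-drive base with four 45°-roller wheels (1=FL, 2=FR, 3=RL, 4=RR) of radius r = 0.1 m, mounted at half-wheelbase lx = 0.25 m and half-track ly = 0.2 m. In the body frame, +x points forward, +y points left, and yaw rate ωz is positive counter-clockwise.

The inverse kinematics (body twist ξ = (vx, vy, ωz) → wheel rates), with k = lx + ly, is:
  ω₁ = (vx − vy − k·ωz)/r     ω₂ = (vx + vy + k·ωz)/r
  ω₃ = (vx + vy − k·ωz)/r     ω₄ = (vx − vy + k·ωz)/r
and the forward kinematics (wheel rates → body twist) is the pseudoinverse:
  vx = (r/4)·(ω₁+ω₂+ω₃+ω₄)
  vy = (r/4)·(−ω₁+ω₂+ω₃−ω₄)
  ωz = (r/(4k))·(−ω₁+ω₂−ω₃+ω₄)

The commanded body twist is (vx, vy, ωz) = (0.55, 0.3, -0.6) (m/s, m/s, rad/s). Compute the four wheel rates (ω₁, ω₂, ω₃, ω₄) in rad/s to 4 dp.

(5.2000, 5.8000, 11.2000, -0.2000)

k = lx + ly = 0.25 + 0.2 = 0.4500;  k·ωz = 0.4500·-0.6 = -0.2700
ω₁ (FL) = (vx − vy − k·ωz)/r = 0.5200/0.1 = 5.2000
ω₂ (FR) = (vx + vy + k·ωz)/r = 0.5800/0.1 = 5.8000
ω₃ (RL) = (vx + vy − k·ωz)/r = 1.1200/0.1 = 11.2000
ω₄ (RR) = (vx − vy + k·ωz)/r = -0.0200/0.1 = -0.2000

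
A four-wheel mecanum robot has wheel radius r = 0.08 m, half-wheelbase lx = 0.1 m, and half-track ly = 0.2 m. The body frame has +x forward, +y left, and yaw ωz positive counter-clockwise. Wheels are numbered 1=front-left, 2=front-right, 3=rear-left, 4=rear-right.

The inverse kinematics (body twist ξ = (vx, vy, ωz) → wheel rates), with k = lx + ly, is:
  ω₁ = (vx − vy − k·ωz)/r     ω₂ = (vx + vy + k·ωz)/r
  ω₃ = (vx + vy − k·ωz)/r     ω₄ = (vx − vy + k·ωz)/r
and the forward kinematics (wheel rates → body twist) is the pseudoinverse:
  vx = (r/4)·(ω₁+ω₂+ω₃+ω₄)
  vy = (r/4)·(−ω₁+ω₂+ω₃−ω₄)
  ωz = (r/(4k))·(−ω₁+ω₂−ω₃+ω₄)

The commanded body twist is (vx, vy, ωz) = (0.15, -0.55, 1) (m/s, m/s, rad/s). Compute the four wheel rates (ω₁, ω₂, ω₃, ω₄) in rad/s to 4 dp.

(5.0000, -1.2500, -8.7500, 12.5000)

k = lx + ly = 0.1 + 0.2 = 0.3000;  k·ωz = 0.3000·1 = 0.3000
ω₁ (FL) = (vx − vy − k·ωz)/r = 0.4000/0.08 = 5.0000
ω₂ (FR) = (vx + vy + k·ωz)/r = -0.1000/0.08 = -1.2500
ω₃ (RL) = (vx + vy − k·ωz)/r = -0.7000/0.08 = -8.7500
ω₄ (RR) = (vx − vy + k·ωz)/r = 1.0000/0.08 = 12.5000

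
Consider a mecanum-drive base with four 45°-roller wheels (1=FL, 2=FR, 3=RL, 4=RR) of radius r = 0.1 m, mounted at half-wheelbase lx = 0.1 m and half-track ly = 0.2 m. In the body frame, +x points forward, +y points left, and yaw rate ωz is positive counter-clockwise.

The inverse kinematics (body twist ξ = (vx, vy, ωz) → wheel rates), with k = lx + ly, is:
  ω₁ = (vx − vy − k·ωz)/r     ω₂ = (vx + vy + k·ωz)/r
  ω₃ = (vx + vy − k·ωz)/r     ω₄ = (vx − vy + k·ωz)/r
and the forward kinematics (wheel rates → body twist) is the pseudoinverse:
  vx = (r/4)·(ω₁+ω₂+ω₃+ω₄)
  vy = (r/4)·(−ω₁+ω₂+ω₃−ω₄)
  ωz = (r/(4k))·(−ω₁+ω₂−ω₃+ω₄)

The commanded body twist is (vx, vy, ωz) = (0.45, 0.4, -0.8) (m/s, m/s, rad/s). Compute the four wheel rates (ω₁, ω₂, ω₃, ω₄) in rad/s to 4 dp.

(2.9000, 6.1000, 10.9000, -1.9000)

k = lx + ly = 0.1 + 0.2 = 0.3000;  k·ωz = 0.3000·-0.8 = -0.2400
ω₁ (FL) = (vx − vy − k·ωz)/r = 0.2900/0.1 = 2.9000
ω₂ (FR) = (vx + vy + k·ωz)/r = 0.6100/0.1 = 6.1000
ω₃ (RL) = (vx + vy − k·ωz)/r = 1.0900/0.1 = 10.9000
ω₄ (RR) = (vx − vy + k·ωz)/r = -0.1900/0.1 = -1.9000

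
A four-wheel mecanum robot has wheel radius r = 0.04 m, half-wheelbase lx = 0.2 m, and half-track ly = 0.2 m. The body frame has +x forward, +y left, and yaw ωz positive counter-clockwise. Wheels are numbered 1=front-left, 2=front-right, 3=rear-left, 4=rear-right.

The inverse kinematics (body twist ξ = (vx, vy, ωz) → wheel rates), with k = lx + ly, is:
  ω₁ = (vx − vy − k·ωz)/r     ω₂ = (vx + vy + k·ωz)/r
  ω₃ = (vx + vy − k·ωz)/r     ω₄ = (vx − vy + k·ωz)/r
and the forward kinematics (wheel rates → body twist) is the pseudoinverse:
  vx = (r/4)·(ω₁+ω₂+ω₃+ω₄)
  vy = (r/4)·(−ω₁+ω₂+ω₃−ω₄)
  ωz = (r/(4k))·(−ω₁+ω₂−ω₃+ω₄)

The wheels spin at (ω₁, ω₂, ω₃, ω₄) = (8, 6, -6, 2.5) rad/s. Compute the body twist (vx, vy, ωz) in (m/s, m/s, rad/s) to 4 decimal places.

k = lx + ly = 0.2 + 0.2 = 0.4000
ω₁+ω₂+ω₃+ω₄ = 10.5000  →  vx = (0.04/4)·10.5000 = 0.1050
−ω₁+ω₂+ω₃−ω₄ = -10.5000  →  vy = (0.04/4)·-10.5000 = -0.1050
−ω₁+ω₂−ω₃+ω₄ = 6.5000  →  ωz = (0.04/1.6000)·6.5000 = 0.1625

(0.1050, -0.1050, 0.1625)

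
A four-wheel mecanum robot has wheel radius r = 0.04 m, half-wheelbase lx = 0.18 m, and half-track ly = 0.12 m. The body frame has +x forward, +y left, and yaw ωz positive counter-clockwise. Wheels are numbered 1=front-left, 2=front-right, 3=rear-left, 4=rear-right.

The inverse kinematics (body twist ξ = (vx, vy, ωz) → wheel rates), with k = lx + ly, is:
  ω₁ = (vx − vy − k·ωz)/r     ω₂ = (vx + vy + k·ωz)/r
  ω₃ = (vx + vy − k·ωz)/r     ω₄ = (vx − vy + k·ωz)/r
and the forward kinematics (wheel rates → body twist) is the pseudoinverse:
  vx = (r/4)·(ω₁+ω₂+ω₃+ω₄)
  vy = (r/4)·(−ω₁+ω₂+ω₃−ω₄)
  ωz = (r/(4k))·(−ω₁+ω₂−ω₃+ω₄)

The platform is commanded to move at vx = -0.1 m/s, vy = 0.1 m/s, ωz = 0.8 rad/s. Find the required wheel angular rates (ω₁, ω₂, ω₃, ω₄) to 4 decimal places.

k = lx + ly = 0.18 + 0.12 = 0.3000;  k·ωz = 0.3000·0.8 = 0.2400
ω₁ (FL) = (vx − vy − k·ωz)/r = -0.4400/0.04 = -11.0000
ω₂ (FR) = (vx + vy + k·ωz)/r = 0.2400/0.04 = 6.0000
ω₃ (RL) = (vx + vy − k·ωz)/r = -0.2400/0.04 = -6.0000
ω₄ (RR) = (vx − vy + k·ωz)/r = 0.0400/0.04 = 1.0000

(-11.0000, 6.0000, -6.0000, 1.0000)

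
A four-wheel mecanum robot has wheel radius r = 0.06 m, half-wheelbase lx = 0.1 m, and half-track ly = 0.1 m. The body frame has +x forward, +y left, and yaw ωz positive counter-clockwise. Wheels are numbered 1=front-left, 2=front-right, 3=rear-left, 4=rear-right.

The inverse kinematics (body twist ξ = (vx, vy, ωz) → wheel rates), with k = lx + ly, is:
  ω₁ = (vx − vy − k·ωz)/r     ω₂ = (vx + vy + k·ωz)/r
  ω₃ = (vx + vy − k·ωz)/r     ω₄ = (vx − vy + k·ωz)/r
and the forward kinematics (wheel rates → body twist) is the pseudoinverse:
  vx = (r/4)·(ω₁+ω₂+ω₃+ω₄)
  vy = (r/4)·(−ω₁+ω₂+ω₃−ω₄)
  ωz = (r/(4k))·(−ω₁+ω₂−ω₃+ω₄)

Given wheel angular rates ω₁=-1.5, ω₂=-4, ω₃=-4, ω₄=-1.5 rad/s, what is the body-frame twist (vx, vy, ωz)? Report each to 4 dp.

k = lx + ly = 0.1 + 0.1 = 0.2000
ω₁+ω₂+ω₃+ω₄ = -11.0000  →  vx = (0.06/4)·-11.0000 = -0.1650
−ω₁+ω₂+ω₃−ω₄ = -5.0000  →  vy = (0.06/4)·-5.0000 = -0.0750
−ω₁+ω₂−ω₃+ω₄ = 0.0000  →  ωz = (0.06/0.8000)·0.0000 = 0.0000

(-0.1650, -0.0750, 0.0000)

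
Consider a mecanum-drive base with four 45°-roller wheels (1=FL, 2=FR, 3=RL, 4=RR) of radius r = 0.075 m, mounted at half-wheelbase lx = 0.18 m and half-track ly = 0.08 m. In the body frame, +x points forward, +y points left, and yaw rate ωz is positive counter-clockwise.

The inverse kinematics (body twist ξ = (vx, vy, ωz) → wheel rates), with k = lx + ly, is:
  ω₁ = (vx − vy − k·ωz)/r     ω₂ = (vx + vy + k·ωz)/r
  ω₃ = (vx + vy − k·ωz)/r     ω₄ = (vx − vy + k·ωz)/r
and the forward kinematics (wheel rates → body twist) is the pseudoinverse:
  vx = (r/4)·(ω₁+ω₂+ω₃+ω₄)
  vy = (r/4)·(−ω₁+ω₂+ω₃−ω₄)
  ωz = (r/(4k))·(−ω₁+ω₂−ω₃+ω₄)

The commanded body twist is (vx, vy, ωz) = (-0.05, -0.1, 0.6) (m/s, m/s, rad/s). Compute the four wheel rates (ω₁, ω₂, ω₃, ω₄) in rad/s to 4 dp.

(-1.4133, 0.0800, -4.0800, 2.7467)

k = lx + ly = 0.18 + 0.08 = 0.2600;  k·ωz = 0.2600·0.6 = 0.1560
ω₁ (FL) = (vx − vy − k·ωz)/r = -0.1060/0.075 = -1.4133
ω₂ (FR) = (vx + vy + k·ωz)/r = 0.0060/0.075 = 0.0800
ω₃ (RL) = (vx + vy − k·ωz)/r = -0.3060/0.075 = -4.0800
ω₄ (RR) = (vx − vy + k·ωz)/r = 0.2060/0.075 = 2.7467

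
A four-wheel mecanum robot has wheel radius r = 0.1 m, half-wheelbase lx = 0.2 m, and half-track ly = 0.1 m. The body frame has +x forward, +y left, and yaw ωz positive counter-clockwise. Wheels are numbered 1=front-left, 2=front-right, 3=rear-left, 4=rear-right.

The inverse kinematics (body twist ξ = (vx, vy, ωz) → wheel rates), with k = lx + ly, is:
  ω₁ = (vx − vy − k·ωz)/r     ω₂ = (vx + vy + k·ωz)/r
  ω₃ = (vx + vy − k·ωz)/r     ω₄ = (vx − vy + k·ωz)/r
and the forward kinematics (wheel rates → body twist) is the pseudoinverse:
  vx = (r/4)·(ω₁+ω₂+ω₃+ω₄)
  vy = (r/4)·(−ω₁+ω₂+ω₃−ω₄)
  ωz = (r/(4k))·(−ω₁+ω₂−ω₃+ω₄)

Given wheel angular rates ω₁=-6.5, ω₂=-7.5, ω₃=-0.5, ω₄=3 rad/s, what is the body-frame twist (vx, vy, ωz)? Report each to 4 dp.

k = lx + ly = 0.2 + 0.1 = 0.3000
ω₁+ω₂+ω₃+ω₄ = -11.5000  →  vx = (0.1/4)·-11.5000 = -0.2875
−ω₁+ω₂+ω₃−ω₄ = -4.5000  →  vy = (0.1/4)·-4.5000 = -0.1125
−ω₁+ω₂−ω₃+ω₄ = 2.5000  →  ωz = (0.1/1.2000)·2.5000 = 0.2083

(-0.2875, -0.1125, 0.2083)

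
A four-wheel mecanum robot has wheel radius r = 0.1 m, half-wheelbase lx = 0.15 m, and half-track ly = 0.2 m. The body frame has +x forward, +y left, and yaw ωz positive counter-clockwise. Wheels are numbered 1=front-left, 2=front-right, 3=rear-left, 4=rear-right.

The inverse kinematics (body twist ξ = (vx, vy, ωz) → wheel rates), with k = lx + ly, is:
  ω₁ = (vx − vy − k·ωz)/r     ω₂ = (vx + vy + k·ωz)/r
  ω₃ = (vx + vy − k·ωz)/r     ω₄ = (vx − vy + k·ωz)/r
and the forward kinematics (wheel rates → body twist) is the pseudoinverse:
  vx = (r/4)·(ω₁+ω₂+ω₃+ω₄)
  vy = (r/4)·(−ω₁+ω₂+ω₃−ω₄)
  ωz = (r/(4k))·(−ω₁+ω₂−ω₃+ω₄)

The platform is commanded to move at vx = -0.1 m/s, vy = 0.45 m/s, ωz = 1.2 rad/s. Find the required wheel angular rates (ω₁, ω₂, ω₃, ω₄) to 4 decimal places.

k = lx + ly = 0.15 + 0.2 = 0.3500;  k·ωz = 0.3500·1.2 = 0.4200
ω₁ (FL) = (vx − vy − k·ωz)/r = -0.9700/0.1 = -9.7000
ω₂ (FR) = (vx + vy + k·ωz)/r = 0.7700/0.1 = 7.7000
ω₃ (RL) = (vx + vy − k·ωz)/r = -0.0700/0.1 = -0.7000
ω₄ (RR) = (vx − vy + k·ωz)/r = -0.1300/0.1 = -1.3000

(-9.7000, 7.7000, -0.7000, -1.3000)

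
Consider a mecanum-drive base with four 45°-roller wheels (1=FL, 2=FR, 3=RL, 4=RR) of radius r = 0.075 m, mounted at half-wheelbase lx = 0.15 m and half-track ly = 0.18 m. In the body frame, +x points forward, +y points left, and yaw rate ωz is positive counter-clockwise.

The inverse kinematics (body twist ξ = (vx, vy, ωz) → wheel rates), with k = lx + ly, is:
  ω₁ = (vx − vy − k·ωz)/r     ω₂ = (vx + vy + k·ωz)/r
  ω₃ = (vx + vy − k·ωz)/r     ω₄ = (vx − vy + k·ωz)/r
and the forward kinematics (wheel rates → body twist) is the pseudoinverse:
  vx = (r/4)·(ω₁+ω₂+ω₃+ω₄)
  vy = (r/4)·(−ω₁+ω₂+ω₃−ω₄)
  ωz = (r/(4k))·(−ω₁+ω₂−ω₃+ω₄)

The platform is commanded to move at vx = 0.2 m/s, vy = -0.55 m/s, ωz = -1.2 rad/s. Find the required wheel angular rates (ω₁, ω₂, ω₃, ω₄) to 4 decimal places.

(15.2800, -9.9467, 0.6133, 4.7200)

k = lx + ly = 0.15 + 0.18 = 0.3300;  k·ωz = 0.3300·-1.2 = -0.3960
ω₁ (FL) = (vx − vy − k·ωz)/r = 1.1460/0.075 = 15.2800
ω₂ (FR) = (vx + vy + k·ωz)/r = -0.7460/0.075 = -9.9467
ω₃ (RL) = (vx + vy − k·ωz)/r = 0.0460/0.075 = 0.6133
ω₄ (RR) = (vx − vy + k·ωz)/r = 0.3540/0.075 = 4.7200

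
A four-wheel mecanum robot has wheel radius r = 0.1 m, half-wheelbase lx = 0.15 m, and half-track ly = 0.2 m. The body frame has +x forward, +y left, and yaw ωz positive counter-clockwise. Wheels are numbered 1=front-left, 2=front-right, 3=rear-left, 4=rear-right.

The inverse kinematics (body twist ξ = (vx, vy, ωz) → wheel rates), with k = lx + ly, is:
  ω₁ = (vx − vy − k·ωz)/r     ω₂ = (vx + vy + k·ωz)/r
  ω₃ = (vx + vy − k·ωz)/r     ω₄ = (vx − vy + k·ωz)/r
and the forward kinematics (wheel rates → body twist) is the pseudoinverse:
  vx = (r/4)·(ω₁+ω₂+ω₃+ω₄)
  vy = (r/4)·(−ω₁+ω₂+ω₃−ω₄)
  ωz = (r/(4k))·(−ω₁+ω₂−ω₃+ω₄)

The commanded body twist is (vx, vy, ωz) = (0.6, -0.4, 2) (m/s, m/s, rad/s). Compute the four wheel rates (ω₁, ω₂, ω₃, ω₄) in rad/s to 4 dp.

k = lx + ly = 0.15 + 0.2 = 0.3500;  k·ωz = 0.3500·2 = 0.7000
ω₁ (FL) = (vx − vy − k·ωz)/r = 0.3000/0.1 = 3.0000
ω₂ (FR) = (vx + vy + k·ωz)/r = 0.9000/0.1 = 9.0000
ω₃ (RL) = (vx + vy − k·ωz)/r = -0.5000/0.1 = -5.0000
ω₄ (RR) = (vx − vy + k·ωz)/r = 1.7000/0.1 = 17.0000

(3.0000, 9.0000, -5.0000, 17.0000)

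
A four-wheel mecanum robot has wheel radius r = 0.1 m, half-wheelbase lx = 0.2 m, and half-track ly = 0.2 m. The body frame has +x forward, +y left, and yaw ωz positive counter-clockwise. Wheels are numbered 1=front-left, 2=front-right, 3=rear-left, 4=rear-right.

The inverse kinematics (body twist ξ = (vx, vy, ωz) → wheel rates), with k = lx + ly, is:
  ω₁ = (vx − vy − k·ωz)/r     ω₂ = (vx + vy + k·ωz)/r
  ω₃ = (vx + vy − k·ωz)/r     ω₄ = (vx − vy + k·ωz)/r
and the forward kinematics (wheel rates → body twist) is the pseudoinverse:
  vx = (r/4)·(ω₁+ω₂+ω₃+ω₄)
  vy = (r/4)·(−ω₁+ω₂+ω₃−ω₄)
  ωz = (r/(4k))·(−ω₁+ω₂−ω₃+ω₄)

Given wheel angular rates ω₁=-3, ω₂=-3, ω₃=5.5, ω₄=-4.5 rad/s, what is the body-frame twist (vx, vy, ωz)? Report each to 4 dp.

(-0.1250, 0.2500, -0.6250)

k = lx + ly = 0.2 + 0.2 = 0.4000
ω₁+ω₂+ω₃+ω₄ = -5.0000  →  vx = (0.1/4)·-5.0000 = -0.1250
−ω₁+ω₂+ω₃−ω₄ = 10.0000  →  vy = (0.1/4)·10.0000 = 0.2500
−ω₁+ω₂−ω₃+ω₄ = -10.0000  →  ωz = (0.1/1.6000)·-10.0000 = -0.6250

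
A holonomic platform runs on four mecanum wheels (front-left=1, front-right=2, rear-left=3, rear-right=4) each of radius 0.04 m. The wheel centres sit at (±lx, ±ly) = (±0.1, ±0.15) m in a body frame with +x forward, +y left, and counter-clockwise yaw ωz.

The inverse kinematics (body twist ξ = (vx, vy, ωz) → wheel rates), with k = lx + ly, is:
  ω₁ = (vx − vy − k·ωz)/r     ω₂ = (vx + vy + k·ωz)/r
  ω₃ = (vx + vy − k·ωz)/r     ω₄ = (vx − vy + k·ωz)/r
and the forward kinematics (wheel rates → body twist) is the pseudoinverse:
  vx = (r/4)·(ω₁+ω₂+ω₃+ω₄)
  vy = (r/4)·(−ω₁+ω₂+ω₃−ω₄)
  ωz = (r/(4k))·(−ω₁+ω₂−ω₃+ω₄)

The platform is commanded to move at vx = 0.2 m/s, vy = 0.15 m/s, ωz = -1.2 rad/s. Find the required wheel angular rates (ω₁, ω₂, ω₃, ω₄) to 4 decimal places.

(8.7500, 1.2500, 16.2500, -6.2500)

k = lx + ly = 0.1 + 0.15 = 0.2500;  k·ωz = 0.2500·-1.2 = -0.3000
ω₁ (FL) = (vx − vy − k·ωz)/r = 0.3500/0.04 = 8.7500
ω₂ (FR) = (vx + vy + k·ωz)/r = 0.0500/0.04 = 1.2500
ω₃ (RL) = (vx + vy − k·ωz)/r = 0.6500/0.04 = 16.2500
ω₄ (RR) = (vx − vy + k·ωz)/r = -0.2500/0.04 = -6.2500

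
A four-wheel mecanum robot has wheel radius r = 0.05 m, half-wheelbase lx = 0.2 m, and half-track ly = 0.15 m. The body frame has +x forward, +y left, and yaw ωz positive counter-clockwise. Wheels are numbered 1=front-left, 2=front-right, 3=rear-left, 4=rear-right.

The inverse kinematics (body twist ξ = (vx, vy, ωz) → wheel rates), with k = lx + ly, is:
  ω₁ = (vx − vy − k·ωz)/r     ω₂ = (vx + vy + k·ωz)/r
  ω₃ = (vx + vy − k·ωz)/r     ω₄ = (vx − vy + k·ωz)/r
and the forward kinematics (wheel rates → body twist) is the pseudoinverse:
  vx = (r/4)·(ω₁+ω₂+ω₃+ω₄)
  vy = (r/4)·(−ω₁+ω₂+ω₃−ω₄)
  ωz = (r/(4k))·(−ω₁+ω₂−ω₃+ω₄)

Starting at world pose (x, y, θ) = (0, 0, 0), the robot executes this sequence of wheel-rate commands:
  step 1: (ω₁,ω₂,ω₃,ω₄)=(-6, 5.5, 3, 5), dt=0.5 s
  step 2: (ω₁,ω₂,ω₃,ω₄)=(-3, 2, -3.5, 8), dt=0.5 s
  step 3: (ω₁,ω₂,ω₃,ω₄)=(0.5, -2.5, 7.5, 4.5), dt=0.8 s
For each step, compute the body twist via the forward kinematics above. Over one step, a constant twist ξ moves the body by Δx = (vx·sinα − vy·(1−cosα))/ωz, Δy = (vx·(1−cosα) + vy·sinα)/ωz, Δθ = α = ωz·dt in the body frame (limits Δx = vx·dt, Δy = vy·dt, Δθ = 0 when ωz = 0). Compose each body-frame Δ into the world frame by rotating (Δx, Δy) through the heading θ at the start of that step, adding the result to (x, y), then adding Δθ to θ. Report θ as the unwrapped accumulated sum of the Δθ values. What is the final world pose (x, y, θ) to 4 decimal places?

(0.1647, 0.0787, 0.3643)

step 1: ξ=(vx,vy,ωz)=(0.0938, 0.1188, 0.4821), dt=0.5 → body Δ=(0.0393, 0.0644, 0.2411) → world pose (0.0393, 0.0644, 0.2411)
step 2: ξ=(vx,vy,ωz)=(0.0437, -0.0813, 0.5893), dt=0.5 → body Δ=(0.0275, -0.0368, 0.2946) → world pose (0.0748, 0.0352, 0.5357)
step 3: ξ=(vx,vy,ωz)=(0.1250, 0.0000, -0.2143), dt=0.8 → body Δ=(0.0995, -0.0086, -0.1714) → world pose (0.1647, 0.0787, 0.3643)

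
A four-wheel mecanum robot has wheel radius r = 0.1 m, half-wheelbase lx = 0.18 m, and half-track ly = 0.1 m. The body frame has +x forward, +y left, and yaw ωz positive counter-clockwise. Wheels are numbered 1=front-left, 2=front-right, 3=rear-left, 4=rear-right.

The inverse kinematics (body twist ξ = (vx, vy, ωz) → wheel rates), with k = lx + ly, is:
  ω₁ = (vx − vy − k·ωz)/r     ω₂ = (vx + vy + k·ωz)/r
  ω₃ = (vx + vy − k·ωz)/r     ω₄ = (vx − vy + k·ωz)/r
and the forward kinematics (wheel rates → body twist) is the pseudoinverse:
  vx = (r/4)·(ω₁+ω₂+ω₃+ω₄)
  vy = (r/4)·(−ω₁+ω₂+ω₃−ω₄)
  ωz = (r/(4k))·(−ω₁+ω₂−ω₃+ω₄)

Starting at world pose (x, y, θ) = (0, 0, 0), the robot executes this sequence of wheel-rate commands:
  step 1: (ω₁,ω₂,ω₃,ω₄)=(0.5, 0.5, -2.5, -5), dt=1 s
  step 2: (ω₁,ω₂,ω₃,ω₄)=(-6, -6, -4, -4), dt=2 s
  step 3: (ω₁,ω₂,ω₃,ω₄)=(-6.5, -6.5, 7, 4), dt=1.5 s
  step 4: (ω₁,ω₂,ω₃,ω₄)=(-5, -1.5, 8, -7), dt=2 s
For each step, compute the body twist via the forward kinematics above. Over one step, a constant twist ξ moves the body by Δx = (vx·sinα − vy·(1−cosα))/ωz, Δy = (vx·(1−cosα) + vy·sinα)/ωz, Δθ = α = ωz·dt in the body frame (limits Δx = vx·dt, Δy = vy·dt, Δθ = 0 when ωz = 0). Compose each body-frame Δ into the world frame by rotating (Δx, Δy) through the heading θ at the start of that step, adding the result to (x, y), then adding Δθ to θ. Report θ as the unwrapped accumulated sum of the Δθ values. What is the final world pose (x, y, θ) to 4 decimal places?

(-0.3645, 0.6000, -2.6786)

step 1: ξ=(vx,vy,ωz)=(-0.1625, 0.0625, -0.2232), dt=1.0 → body Δ=(-0.1542, 0.0800, -0.2232) → world pose (-0.1542, 0.0800, -0.2232)
step 2: ξ=(vx,vy,ωz)=(-0.5000, 0.0000, 0.0000), dt=2.0 → body Δ=(-1.0000, 0.0000, 0.0000) → world pose (-1.1294, 0.3014, -0.2232)
step 3: ξ=(vx,vy,ωz)=(-0.0500, 0.0750, -0.2679), dt=1.5 → body Δ=(-0.0507, 0.1244, -0.4018) → world pose (-1.1513, 0.4339, -0.6250)
step 4: ξ=(vx,vy,ωz)=(-0.1375, 0.4625, -1.0268), dt=2.0 → body Δ=(0.5409, 0.5950, -2.0536) → world pose (-0.3645, 0.6000, -2.6786)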